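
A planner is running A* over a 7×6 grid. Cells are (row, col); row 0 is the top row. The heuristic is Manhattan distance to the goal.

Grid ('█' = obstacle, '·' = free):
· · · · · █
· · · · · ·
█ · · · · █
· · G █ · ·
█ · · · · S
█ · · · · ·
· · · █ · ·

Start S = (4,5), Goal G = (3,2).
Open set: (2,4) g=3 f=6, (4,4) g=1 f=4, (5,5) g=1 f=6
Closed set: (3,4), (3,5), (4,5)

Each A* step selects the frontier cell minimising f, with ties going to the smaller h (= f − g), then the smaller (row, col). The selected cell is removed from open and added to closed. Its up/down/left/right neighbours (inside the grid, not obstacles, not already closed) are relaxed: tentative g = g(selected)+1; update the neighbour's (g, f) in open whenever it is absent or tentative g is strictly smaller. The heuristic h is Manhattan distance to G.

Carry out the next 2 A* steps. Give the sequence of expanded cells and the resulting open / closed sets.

order=[(4,4) → (4,3)]; open=[(2,4) g=3 f=6, (4,2) g=3 f=4, (5,3) g=3 f=6, (5,4) g=2 f=6, (5,5) g=1 f=6]; closed=[(3,4), (3,5), (4,3), (4,4), (4,5)]

step 1: expand (4,4) (f=4, h=3) → closed; open now [(2,4) g=3 f=6, (4,3) g=2 f=4, (5,4) g=2 f=6, (5,5) g=1 f=6]
step 2: expand (4,3) (f=4, h=2) → closed; open now [(2,4) g=3 f=6, (4,2) g=3 f=4, (5,3) g=3 f=6, (5,4) g=2 f=6, (5,5) g=1 f=6]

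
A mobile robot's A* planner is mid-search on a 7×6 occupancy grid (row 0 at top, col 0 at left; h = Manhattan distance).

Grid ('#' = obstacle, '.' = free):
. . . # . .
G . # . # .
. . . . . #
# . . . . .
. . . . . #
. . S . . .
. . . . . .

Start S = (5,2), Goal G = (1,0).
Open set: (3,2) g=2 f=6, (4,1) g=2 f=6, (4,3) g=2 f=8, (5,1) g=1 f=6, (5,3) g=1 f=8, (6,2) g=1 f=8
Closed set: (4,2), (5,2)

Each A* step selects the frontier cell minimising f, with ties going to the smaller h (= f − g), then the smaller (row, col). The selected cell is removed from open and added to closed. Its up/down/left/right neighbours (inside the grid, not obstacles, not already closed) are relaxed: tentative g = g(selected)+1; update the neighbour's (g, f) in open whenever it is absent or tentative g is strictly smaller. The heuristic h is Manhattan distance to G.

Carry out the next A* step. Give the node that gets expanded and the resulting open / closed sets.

expanded=(3,2); open=[(2,2) g=3 f=6, (3,1) g=3 f=6, (3,3) g=3 f=8, (4,1) g=2 f=6, (4,3) g=2 f=8, (5,1) g=1 f=6, (5,3) g=1 f=8, (6,2) g=1 f=8]; closed=[(3,2), (4,2), (5,2)]

step 1: expand (3,2) (f=6, h=4) → closed; open now [(2,2) g=3 f=6, (3,1) g=3 f=6, (3,3) g=3 f=8, (4,1) g=2 f=6, (4,3) g=2 f=8, (5,1) g=1 f=6, (5,3) g=1 f=8, (6,2) g=1 f=8]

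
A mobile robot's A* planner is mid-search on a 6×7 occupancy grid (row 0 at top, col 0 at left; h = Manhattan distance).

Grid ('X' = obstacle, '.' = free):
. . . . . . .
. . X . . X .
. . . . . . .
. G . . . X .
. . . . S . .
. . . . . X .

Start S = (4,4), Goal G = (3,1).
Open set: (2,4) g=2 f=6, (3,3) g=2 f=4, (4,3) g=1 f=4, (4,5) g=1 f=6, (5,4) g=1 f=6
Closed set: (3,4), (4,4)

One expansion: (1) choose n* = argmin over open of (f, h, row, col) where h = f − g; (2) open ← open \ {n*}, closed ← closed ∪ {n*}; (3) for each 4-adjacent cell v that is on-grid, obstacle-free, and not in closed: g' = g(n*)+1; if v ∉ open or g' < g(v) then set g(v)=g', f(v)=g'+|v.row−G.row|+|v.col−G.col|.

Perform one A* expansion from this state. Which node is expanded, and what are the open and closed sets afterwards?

step 1: expand (3,3) (f=4, h=2) → closed; open now [(2,3) g=3 f=6, (2,4) g=2 f=6, (3,2) g=3 f=4, (4,3) g=1 f=4, (4,5) g=1 f=6, (5,4) g=1 f=6]

expanded=(3,3); open=[(2,3) g=3 f=6, (2,4) g=2 f=6, (3,2) g=3 f=4, (4,3) g=1 f=4, (4,5) g=1 f=6, (5,4) g=1 f=6]; closed=[(3,3), (3,4), (4,4)]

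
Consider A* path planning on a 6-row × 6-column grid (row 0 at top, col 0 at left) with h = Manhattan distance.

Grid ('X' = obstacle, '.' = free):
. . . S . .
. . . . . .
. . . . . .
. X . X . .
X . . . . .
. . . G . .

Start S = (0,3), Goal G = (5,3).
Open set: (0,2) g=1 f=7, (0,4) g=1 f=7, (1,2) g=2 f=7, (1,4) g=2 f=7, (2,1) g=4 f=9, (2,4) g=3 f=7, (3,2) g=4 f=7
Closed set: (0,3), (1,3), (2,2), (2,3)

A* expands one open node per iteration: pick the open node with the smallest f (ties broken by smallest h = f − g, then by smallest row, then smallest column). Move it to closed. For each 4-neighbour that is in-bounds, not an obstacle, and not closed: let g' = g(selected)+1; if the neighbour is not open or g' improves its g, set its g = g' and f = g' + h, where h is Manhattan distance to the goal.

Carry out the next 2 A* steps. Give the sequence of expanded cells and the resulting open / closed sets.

order=[(3,2) → (4,2)]; open=[(0,2) g=1 f=7, (0,4) g=1 f=7, (1,2) g=2 f=7, (1,4) g=2 f=7, (2,1) g=4 f=9, (2,4) g=3 f=7, (4,1) g=6 f=9, (4,3) g=6 f=7, (5,2) g=6 f=7]; closed=[(0,3), (1,3), (2,2), (2,3), (3,2), (4,2)]

step 1: expand (3,2) (f=7, h=3) → closed; open now [(0,2) g=1 f=7, (0,4) g=1 f=7, (1,2) g=2 f=7, (1,4) g=2 f=7, (2,1) g=4 f=9, (2,4) g=3 f=7, (4,2) g=5 f=7]
step 2: expand (4,2) (f=7, h=2) → closed; open now [(0,2) g=1 f=7, (0,4) g=1 f=7, (1,2) g=2 f=7, (1,4) g=2 f=7, (2,1) g=4 f=9, (2,4) g=3 f=7, (4,1) g=6 f=9, (4,3) g=6 f=7, (5,2) g=6 f=7]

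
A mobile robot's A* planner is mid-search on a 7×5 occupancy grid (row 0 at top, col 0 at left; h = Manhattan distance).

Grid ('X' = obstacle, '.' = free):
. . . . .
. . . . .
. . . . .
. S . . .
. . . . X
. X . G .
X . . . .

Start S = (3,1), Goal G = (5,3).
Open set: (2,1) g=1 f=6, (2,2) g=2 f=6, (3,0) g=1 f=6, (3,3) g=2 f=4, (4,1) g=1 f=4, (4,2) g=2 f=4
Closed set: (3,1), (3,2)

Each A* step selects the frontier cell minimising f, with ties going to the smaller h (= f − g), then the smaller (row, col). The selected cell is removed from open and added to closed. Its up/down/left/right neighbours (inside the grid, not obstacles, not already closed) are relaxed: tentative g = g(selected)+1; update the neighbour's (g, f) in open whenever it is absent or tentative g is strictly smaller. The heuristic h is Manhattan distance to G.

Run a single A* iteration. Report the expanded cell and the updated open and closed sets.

expanded=(3,3); open=[(2,1) g=1 f=6, (2,2) g=2 f=6, (2,3) g=3 f=6, (3,0) g=1 f=6, (3,4) g=3 f=6, (4,1) g=1 f=4, (4,2) g=2 f=4, (4,3) g=3 f=4]; closed=[(3,1), (3,2), (3,3)]

step 1: expand (3,3) (f=4, h=2) → closed; open now [(2,1) g=1 f=6, (2,2) g=2 f=6, (2,3) g=3 f=6, (3,0) g=1 f=6, (3,4) g=3 f=6, (4,1) g=1 f=4, (4,2) g=2 f=4, (4,3) g=3 f=4]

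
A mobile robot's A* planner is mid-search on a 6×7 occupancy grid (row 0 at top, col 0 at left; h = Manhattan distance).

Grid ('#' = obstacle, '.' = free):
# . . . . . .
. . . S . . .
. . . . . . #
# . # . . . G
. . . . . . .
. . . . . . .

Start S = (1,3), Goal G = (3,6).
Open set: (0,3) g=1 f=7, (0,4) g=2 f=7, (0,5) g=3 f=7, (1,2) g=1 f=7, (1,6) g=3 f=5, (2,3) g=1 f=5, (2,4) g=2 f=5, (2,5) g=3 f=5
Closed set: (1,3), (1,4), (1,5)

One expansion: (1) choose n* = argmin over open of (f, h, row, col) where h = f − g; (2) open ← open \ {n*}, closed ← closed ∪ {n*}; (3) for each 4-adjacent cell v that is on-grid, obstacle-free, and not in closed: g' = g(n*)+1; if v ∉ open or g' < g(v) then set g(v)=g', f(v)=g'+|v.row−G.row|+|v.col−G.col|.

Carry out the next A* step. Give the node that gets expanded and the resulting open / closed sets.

expanded=(1,6); open=[(0,3) g=1 f=7, (0,4) g=2 f=7, (0,5) g=3 f=7, (0,6) g=4 f=7, (1,2) g=1 f=7, (2,3) g=1 f=5, (2,4) g=2 f=5, (2,5) g=3 f=5]; closed=[(1,3), (1,4), (1,5), (1,6)]

step 1: expand (1,6) (f=5, h=2) → closed; open now [(0,3) g=1 f=7, (0,4) g=2 f=7, (0,5) g=3 f=7, (0,6) g=4 f=7, (1,2) g=1 f=7, (2,3) g=1 f=5, (2,4) g=2 f=5, (2,5) g=3 f=5]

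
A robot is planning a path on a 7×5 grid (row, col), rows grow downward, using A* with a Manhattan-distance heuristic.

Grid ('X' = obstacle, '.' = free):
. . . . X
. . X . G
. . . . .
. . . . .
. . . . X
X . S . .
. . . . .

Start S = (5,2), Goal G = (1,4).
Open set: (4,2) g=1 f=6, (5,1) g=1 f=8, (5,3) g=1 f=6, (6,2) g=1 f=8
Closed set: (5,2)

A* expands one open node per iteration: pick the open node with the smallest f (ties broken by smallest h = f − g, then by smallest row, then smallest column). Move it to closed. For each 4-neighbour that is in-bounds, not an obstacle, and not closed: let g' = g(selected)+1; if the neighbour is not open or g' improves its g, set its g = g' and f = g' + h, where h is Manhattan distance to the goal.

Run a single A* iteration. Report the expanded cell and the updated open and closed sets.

step 1: expand (4,2) (f=6, h=5) → closed; open now [(3,2) g=2 f=6, (4,1) g=2 f=8, (4,3) g=2 f=6, (5,1) g=1 f=8, (5,3) g=1 f=6, (6,2) g=1 f=8]

expanded=(4,2); open=[(3,2) g=2 f=6, (4,1) g=2 f=8, (4,3) g=2 f=6, (5,1) g=1 f=8, (5,3) g=1 f=6, (6,2) g=1 f=8]; closed=[(4,2), (5,2)]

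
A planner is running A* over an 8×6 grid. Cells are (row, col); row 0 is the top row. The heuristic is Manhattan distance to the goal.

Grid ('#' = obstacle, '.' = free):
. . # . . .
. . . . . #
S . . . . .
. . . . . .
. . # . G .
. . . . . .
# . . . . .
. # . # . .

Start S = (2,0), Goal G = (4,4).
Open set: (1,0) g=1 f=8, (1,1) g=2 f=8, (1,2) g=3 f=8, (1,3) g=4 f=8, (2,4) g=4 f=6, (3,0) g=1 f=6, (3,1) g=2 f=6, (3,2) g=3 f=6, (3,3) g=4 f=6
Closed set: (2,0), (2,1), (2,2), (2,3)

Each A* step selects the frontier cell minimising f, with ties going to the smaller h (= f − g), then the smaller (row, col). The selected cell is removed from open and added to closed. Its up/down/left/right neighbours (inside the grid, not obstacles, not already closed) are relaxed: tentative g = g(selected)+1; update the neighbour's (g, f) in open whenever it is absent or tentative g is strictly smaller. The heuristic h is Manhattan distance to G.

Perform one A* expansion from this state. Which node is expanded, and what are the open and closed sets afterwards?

expanded=(2,4); open=[(1,0) g=1 f=8, (1,1) g=2 f=8, (1,2) g=3 f=8, (1,3) g=4 f=8, (1,4) g=5 f=8, (2,5) g=5 f=8, (3,0) g=1 f=6, (3,1) g=2 f=6, (3,2) g=3 f=6, (3,3) g=4 f=6, (3,4) g=5 f=6]; closed=[(2,0), (2,1), (2,2), (2,3), (2,4)]

step 1: expand (2,4) (f=6, h=2) → closed; open now [(1,0) g=1 f=8, (1,1) g=2 f=8, (1,2) g=3 f=8, (1,3) g=4 f=8, (1,4) g=5 f=8, (2,5) g=5 f=8, (3,0) g=1 f=6, (3,1) g=2 f=6, (3,2) g=3 f=6, (3,3) g=4 f=6, (3,4) g=5 f=6]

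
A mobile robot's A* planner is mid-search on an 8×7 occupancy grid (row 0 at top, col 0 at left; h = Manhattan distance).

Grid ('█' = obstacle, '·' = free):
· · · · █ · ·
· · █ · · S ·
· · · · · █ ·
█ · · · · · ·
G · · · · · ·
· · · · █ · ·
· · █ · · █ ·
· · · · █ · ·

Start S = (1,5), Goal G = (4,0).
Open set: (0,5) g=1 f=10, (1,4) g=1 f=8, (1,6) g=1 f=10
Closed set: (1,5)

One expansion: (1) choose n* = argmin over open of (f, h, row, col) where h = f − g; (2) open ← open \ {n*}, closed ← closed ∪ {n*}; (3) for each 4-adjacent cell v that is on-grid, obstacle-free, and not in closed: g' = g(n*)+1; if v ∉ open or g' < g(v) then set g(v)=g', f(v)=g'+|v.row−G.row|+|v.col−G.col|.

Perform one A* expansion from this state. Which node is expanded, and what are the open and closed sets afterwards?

expanded=(1,4); open=[(0,5) g=1 f=10, (1,3) g=2 f=8, (1,6) g=1 f=10, (2,4) g=2 f=8]; closed=[(1,4), (1,5)]

step 1: expand (1,4) (f=8, h=7) → closed; open now [(0,5) g=1 f=10, (1,3) g=2 f=8, (1,6) g=1 f=10, (2,4) g=2 f=8]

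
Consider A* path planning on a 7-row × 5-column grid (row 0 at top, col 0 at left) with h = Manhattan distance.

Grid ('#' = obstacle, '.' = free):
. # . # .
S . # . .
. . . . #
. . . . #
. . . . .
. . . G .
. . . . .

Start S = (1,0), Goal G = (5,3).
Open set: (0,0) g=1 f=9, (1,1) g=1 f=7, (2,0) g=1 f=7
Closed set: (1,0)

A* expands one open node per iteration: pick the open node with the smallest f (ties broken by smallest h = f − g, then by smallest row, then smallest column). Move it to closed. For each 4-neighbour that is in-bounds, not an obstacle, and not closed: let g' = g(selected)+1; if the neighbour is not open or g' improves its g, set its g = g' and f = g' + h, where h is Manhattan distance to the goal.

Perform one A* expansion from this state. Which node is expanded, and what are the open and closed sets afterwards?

step 1: expand (1,1) (f=7, h=6) → closed; open now [(0,0) g=1 f=9, (2,0) g=1 f=7, (2,1) g=2 f=7]

expanded=(1,1); open=[(0,0) g=1 f=9, (2,0) g=1 f=7, (2,1) g=2 f=7]; closed=[(1,0), (1,1)]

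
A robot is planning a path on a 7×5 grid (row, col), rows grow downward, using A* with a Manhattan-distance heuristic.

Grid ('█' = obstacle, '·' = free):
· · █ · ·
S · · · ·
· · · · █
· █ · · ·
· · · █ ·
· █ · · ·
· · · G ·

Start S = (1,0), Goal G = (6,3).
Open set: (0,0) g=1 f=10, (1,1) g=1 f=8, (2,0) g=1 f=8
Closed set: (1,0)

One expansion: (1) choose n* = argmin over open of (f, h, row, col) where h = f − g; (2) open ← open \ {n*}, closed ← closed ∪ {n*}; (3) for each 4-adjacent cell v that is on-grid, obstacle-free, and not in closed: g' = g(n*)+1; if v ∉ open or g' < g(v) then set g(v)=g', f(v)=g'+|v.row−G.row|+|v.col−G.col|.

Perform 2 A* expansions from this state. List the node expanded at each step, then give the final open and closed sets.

order=[(1,1) → (1,2)]; open=[(0,0) g=1 f=10, (0,1) g=2 f=10, (1,3) g=3 f=8, (2,0) g=1 f=8, (2,1) g=2 f=8, (2,2) g=3 f=8]; closed=[(1,0), (1,1), (1,2)]

step 1: expand (1,1) (f=8, h=7) → closed; open now [(0,0) g=1 f=10, (0,1) g=2 f=10, (1,2) g=2 f=8, (2,0) g=1 f=8, (2,1) g=2 f=8]
step 2: expand (1,2) (f=8, h=6) → closed; open now [(0,0) g=1 f=10, (0,1) g=2 f=10, (1,3) g=3 f=8, (2,0) g=1 f=8, (2,1) g=2 f=8, (2,2) g=3 f=8]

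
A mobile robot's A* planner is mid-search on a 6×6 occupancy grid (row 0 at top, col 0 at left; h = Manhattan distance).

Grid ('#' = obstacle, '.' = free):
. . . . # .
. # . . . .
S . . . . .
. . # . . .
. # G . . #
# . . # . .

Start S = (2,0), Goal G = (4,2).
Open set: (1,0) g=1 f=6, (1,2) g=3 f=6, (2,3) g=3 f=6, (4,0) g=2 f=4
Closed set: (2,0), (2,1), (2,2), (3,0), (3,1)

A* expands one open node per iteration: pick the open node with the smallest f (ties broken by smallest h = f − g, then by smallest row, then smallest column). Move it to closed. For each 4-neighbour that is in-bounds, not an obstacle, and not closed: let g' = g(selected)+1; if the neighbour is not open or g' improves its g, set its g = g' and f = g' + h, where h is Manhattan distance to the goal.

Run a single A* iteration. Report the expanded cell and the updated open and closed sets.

step 1: expand (4,0) (f=4, h=2) → closed; open now [(1,0) g=1 f=6, (1,2) g=3 f=6, (2,3) g=3 f=6]

expanded=(4,0); open=[(1,0) g=1 f=6, (1,2) g=3 f=6, (2,3) g=3 f=6]; closed=[(2,0), (2,1), (2,2), (3,0), (3,1), (4,0)]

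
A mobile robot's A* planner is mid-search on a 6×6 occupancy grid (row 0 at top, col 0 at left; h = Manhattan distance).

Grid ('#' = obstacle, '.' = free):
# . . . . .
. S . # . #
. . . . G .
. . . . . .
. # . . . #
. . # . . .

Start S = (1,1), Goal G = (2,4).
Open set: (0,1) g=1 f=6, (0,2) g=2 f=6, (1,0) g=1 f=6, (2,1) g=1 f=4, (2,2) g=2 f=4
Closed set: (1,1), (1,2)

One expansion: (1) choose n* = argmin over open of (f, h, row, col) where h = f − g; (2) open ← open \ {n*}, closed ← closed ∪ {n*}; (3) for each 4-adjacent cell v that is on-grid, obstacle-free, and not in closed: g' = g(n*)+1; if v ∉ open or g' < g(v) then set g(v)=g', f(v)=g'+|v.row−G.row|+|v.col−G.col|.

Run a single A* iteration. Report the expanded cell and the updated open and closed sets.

step 1: expand (2,2) (f=4, h=2) → closed; open now [(0,1) g=1 f=6, (0,2) g=2 f=6, (1,0) g=1 f=6, (2,1) g=1 f=4, (2,3) g=3 f=4, (3,2) g=3 f=6]

expanded=(2,2); open=[(0,1) g=1 f=6, (0,2) g=2 f=6, (1,0) g=1 f=6, (2,1) g=1 f=4, (2,3) g=3 f=4, (3,2) g=3 f=6]; closed=[(1,1), (1,2), (2,2)]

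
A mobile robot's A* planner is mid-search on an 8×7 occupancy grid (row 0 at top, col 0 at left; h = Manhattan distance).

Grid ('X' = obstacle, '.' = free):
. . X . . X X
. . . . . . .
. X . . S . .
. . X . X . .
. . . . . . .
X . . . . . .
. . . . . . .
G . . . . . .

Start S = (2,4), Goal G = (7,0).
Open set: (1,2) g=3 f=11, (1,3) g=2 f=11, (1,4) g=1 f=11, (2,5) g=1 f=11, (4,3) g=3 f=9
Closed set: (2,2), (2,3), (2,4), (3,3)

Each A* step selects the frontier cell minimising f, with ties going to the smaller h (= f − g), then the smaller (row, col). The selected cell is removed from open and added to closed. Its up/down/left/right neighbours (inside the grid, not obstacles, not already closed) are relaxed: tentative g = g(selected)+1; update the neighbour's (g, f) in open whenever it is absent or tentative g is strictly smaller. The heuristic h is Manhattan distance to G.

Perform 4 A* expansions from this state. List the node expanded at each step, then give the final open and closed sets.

step 1: expand (4,3) (f=9, h=6) → closed; open now [(1,2) g=3 f=11, (1,3) g=2 f=11, (1,4) g=1 f=11, (2,5) g=1 f=11, (4,2) g=4 f=9, (4,4) g=4 f=11, (5,3) g=4 f=9]
step 2: expand (4,2) (f=9, h=5) → closed; open now [(1,2) g=3 f=11, (1,3) g=2 f=11, (1,4) g=1 f=11, (2,5) g=1 f=11, (4,1) g=5 f=9, (4,4) g=4 f=11, (5,2) g=5 f=9, (5,3) g=4 f=9]
step 3: expand (4,1) (f=9, h=4) → closed; open now [(1,2) g=3 f=11, (1,3) g=2 f=11, (1,4) g=1 f=11, (2,5) g=1 f=11, (3,1) g=6 f=11, (4,0) g=6 f=9, (4,4) g=4 f=11, (5,1) g=6 f=9, (5,2) g=5 f=9, (5,3) g=4 f=9]
step 4: expand (4,0) (f=9, h=3) → closed; open now [(1,2) g=3 f=11, (1,3) g=2 f=11, (1,4) g=1 f=11, (2,5) g=1 f=11, (3,0) g=7 f=11, (3,1) g=6 f=11, (4,4) g=4 f=11, (5,1) g=6 f=9, (5,2) g=5 f=9, (5,3) g=4 f=9]

order=[(4,3) → (4,2) → (4,1) → (4,0)]; open=[(1,2) g=3 f=11, (1,3) g=2 f=11, (1,4) g=1 f=11, (2,5) g=1 f=11, (3,0) g=7 f=11, (3,1) g=6 f=11, (4,4) g=4 f=11, (5,1) g=6 f=9, (5,2) g=5 f=9, (5,3) g=4 f=9]; closed=[(2,2), (2,3), (2,4), (3,3), (4,0), (4,1), (4,2), (4,3)]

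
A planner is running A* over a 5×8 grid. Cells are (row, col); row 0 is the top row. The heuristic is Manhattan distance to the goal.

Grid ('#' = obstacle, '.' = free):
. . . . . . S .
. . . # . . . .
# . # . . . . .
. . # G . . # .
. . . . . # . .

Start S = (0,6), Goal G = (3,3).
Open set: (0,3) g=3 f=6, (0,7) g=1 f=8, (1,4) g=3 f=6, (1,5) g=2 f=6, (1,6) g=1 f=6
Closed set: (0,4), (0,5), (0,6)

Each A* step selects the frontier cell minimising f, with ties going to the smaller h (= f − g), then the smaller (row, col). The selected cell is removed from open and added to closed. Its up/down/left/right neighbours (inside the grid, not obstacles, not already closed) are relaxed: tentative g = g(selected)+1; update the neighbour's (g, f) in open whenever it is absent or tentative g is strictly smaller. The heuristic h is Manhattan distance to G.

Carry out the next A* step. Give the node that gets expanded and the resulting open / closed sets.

expanded=(0,3); open=[(0,2) g=4 f=8, (0,7) g=1 f=8, (1,4) g=3 f=6, (1,5) g=2 f=6, (1,6) g=1 f=6]; closed=[(0,3), (0,4), (0,5), (0,6)]

step 1: expand (0,3) (f=6, h=3) → closed; open now [(0,2) g=4 f=8, (0,7) g=1 f=8, (1,4) g=3 f=6, (1,5) g=2 f=6, (1,6) g=1 f=6]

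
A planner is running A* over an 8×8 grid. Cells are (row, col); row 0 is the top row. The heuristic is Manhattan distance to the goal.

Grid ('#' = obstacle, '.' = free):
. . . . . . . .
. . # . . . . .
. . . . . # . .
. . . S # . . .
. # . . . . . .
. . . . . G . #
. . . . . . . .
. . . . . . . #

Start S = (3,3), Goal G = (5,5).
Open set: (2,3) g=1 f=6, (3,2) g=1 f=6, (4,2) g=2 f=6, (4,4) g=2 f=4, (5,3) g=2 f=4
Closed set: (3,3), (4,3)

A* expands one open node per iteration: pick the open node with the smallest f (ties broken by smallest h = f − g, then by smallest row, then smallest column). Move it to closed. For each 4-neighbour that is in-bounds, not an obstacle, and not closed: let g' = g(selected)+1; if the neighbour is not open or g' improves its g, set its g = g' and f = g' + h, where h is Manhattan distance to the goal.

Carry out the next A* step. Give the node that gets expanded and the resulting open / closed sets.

expanded=(4,4); open=[(2,3) g=1 f=6, (3,2) g=1 f=6, (4,2) g=2 f=6, (4,5) g=3 f=4, (5,3) g=2 f=4, (5,4) g=3 f=4]; closed=[(3,3), (4,3), (4,4)]

step 1: expand (4,4) (f=4, h=2) → closed; open now [(2,3) g=1 f=6, (3,2) g=1 f=6, (4,2) g=2 f=6, (4,5) g=3 f=4, (5,3) g=2 f=4, (5,4) g=3 f=4]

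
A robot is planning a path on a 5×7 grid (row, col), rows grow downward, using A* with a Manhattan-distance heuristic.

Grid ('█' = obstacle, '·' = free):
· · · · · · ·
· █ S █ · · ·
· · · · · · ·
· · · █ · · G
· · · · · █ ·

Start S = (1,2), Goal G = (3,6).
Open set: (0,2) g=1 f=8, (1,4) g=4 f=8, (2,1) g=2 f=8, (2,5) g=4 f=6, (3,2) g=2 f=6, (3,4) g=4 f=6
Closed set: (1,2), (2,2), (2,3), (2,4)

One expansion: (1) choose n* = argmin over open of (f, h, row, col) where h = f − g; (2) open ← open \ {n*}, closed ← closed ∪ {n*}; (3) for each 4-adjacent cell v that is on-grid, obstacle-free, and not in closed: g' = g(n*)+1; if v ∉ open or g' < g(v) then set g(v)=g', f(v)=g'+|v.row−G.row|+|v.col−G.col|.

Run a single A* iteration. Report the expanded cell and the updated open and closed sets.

step 1: expand (2,5) (f=6, h=2) → closed; open now [(0,2) g=1 f=8, (1,4) g=4 f=8, (1,5) g=5 f=8, (2,1) g=2 f=8, (2,6) g=5 f=6, (3,2) g=2 f=6, (3,4) g=4 f=6, (3,5) g=5 f=6]

expanded=(2,5); open=[(0,2) g=1 f=8, (1,4) g=4 f=8, (1,5) g=5 f=8, (2,1) g=2 f=8, (2,6) g=5 f=6, (3,2) g=2 f=6, (3,4) g=4 f=6, (3,5) g=5 f=6]; closed=[(1,2), (2,2), (2,3), (2,4), (2,5)]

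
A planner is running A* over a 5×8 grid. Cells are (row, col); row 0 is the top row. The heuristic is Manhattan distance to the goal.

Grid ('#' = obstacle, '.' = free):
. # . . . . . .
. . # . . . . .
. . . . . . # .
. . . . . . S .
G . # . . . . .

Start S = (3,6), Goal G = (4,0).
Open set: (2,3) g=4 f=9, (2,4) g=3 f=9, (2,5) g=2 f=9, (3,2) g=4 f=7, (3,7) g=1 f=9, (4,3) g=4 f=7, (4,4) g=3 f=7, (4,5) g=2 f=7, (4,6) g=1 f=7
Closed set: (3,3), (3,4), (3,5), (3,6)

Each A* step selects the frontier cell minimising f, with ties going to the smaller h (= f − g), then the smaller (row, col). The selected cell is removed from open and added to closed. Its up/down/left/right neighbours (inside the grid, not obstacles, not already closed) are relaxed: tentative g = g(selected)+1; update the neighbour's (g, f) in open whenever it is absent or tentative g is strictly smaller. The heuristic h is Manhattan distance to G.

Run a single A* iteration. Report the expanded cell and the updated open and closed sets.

step 1: expand (3,2) (f=7, h=3) → closed; open now [(2,2) g=5 f=9, (2,3) g=4 f=9, (2,4) g=3 f=9, (2,5) g=2 f=9, (3,1) g=5 f=7, (3,7) g=1 f=9, (4,3) g=4 f=7, (4,4) g=3 f=7, (4,5) g=2 f=7, (4,6) g=1 f=7]

expanded=(3,2); open=[(2,2) g=5 f=9, (2,3) g=4 f=9, (2,4) g=3 f=9, (2,5) g=2 f=9, (3,1) g=5 f=7, (3,7) g=1 f=9, (4,3) g=4 f=7, (4,4) g=3 f=7, (4,5) g=2 f=7, (4,6) g=1 f=7]; closed=[(3,2), (3,3), (3,4), (3,5), (3,6)]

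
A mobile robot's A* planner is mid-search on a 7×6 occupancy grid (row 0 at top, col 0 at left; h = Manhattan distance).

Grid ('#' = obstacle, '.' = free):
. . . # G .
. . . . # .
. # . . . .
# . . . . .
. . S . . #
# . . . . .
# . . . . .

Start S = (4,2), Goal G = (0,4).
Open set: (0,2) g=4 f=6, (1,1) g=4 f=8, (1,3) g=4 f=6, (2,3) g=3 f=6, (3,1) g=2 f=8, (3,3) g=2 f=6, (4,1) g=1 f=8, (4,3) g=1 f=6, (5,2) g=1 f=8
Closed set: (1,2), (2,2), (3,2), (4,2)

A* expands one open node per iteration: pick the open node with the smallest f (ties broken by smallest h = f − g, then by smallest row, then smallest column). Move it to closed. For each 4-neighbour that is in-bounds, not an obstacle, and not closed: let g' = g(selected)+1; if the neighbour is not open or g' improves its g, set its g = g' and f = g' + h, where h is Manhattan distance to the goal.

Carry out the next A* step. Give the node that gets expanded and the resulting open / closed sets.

expanded=(0,2); open=[(0,1) g=5 f=8, (1,1) g=4 f=8, (1,3) g=4 f=6, (2,3) g=3 f=6, (3,1) g=2 f=8, (3,3) g=2 f=6, (4,1) g=1 f=8, (4,3) g=1 f=6, (5,2) g=1 f=8]; closed=[(0,2), (1,2), (2,2), (3,2), (4,2)]

step 1: expand (0,2) (f=6, h=2) → closed; open now [(0,1) g=5 f=8, (1,1) g=4 f=8, (1,3) g=4 f=6, (2,3) g=3 f=6, (3,1) g=2 f=8, (3,3) g=2 f=6, (4,1) g=1 f=8, (4,3) g=1 f=6, (5,2) g=1 f=8]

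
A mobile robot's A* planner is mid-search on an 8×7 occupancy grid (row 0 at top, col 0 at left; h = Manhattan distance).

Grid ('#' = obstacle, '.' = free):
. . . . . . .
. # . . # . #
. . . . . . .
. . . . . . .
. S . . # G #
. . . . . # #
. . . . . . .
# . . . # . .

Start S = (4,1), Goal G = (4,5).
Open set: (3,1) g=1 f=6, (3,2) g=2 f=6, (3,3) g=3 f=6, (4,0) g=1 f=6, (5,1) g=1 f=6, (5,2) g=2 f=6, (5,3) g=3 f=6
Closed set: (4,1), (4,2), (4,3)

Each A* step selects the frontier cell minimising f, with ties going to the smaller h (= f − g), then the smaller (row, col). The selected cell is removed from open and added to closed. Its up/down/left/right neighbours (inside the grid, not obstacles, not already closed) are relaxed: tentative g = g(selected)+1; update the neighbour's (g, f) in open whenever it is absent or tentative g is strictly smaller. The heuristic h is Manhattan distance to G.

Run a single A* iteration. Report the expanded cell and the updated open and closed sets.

expanded=(3,3); open=[(2,3) g=4 f=8, (3,1) g=1 f=6, (3,2) g=2 f=6, (3,4) g=4 f=6, (4,0) g=1 f=6, (5,1) g=1 f=6, (5,2) g=2 f=6, (5,3) g=3 f=6]; closed=[(3,3), (4,1), (4,2), (4,3)]

step 1: expand (3,3) (f=6, h=3) → closed; open now [(2,3) g=4 f=8, (3,1) g=1 f=6, (3,2) g=2 f=6, (3,4) g=4 f=6, (4,0) g=1 f=6, (5,1) g=1 f=6, (5,2) g=2 f=6, (5,3) g=3 f=6]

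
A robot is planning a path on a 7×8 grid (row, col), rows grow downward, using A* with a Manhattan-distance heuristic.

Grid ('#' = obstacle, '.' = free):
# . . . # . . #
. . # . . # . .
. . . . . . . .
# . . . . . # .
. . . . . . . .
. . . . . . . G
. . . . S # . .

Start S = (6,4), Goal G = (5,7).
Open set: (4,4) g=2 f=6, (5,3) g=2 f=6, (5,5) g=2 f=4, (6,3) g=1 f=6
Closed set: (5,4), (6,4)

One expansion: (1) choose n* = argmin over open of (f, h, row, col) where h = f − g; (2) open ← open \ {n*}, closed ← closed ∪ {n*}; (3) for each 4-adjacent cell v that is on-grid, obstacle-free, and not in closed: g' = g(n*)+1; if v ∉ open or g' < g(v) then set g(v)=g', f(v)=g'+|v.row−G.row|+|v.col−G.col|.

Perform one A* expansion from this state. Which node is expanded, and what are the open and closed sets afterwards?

step 1: expand (5,5) (f=4, h=2) → closed; open now [(4,4) g=2 f=6, (4,5) g=3 f=6, (5,3) g=2 f=6, (5,6) g=3 f=4, (6,3) g=1 f=6]

expanded=(5,5); open=[(4,4) g=2 f=6, (4,5) g=3 f=6, (5,3) g=2 f=6, (5,6) g=3 f=4, (6,3) g=1 f=6]; closed=[(5,4), (5,5), (6,4)]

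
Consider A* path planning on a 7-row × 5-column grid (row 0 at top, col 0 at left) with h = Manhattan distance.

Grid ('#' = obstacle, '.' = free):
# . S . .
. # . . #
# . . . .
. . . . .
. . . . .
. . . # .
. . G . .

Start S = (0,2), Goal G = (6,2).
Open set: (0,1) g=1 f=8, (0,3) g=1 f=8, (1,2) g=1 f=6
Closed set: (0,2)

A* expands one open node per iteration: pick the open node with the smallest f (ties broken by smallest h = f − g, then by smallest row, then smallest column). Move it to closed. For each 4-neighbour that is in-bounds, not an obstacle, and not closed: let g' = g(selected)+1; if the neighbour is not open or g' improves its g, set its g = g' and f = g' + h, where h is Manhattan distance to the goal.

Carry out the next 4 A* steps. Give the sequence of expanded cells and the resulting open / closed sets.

step 1: expand (1,2) (f=6, h=5) → closed; open now [(0,1) g=1 f=8, (0,3) g=1 f=8, (1,3) g=2 f=8, (2,2) g=2 f=6]
step 2: expand (2,2) (f=6, h=4) → closed; open now [(0,1) g=1 f=8, (0,3) g=1 f=8, (1,3) g=2 f=8, (2,1) g=3 f=8, (2,3) g=3 f=8, (3,2) g=3 f=6]
step 3: expand (3,2) (f=6, h=3) → closed; open now [(0,1) g=1 f=8, (0,3) g=1 f=8, (1,3) g=2 f=8, (2,1) g=3 f=8, (2,3) g=3 f=8, (3,1) g=4 f=8, (3,3) g=4 f=8, (4,2) g=4 f=6]
step 4: expand (4,2) (f=6, h=2) → closed; open now [(0,1) g=1 f=8, (0,3) g=1 f=8, (1,3) g=2 f=8, (2,1) g=3 f=8, (2,3) g=3 f=8, (3,1) g=4 f=8, (3,3) g=4 f=8, (4,1) g=5 f=8, (4,3) g=5 f=8, (5,2) g=5 f=6]

order=[(1,2) → (2,2) → (3,2) → (4,2)]; open=[(0,1) g=1 f=8, (0,3) g=1 f=8, (1,3) g=2 f=8, (2,1) g=3 f=8, (2,3) g=3 f=8, (3,1) g=4 f=8, (3,3) g=4 f=8, (4,1) g=5 f=8, (4,3) g=5 f=8, (5,2) g=5 f=6]; closed=[(0,2), (1,2), (2,2), (3,2), (4,2)]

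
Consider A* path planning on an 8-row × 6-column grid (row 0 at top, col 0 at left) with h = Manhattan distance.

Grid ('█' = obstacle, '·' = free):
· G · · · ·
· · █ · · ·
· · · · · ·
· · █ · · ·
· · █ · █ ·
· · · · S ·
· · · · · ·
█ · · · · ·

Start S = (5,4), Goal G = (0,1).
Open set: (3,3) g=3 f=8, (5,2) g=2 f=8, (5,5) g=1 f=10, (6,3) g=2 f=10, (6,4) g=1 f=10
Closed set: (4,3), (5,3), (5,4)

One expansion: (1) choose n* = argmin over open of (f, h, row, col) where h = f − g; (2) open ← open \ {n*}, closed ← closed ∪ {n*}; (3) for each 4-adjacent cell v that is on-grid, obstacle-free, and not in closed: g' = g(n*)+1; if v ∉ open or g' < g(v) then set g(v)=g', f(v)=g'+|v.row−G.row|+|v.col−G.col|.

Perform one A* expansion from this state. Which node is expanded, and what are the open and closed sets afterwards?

step 1: expand (3,3) (f=8, h=5) → closed; open now [(2,3) g=4 f=8, (3,4) g=4 f=10, (5,2) g=2 f=8, (5,5) g=1 f=10, (6,3) g=2 f=10, (6,4) g=1 f=10]

expanded=(3,3); open=[(2,3) g=4 f=8, (3,4) g=4 f=10, (5,2) g=2 f=8, (5,5) g=1 f=10, (6,3) g=2 f=10, (6,4) g=1 f=10]; closed=[(3,3), (4,3), (5,3), (5,4)]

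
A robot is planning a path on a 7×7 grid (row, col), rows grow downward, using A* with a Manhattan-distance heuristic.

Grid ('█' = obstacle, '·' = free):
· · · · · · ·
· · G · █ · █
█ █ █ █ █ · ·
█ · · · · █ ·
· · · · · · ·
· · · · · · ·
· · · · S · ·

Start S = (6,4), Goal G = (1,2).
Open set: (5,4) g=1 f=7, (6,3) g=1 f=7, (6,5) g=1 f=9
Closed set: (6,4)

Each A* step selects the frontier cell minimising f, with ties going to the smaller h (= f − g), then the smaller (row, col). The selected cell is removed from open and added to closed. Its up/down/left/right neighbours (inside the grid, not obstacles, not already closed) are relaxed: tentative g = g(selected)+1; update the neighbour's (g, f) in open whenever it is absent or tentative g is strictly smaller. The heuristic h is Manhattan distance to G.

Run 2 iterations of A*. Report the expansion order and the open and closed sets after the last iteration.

step 1: expand (5,4) (f=7, h=6) → closed; open now [(4,4) g=2 f=7, (5,3) g=2 f=7, (5,5) g=2 f=9, (6,3) g=1 f=7, (6,5) g=1 f=9]
step 2: expand (4,4) (f=7, h=5) → closed; open now [(3,4) g=3 f=7, (4,3) g=3 f=7, (4,5) g=3 f=9, (5,3) g=2 f=7, (5,5) g=2 f=9, (6,3) g=1 f=7, (6,5) g=1 f=9]

order=[(5,4) → (4,4)]; open=[(3,4) g=3 f=7, (4,3) g=3 f=7, (4,5) g=3 f=9, (5,3) g=2 f=7, (5,5) g=2 f=9, (6,3) g=1 f=7, (6,5) g=1 f=9]; closed=[(4,4), (5,4), (6,4)]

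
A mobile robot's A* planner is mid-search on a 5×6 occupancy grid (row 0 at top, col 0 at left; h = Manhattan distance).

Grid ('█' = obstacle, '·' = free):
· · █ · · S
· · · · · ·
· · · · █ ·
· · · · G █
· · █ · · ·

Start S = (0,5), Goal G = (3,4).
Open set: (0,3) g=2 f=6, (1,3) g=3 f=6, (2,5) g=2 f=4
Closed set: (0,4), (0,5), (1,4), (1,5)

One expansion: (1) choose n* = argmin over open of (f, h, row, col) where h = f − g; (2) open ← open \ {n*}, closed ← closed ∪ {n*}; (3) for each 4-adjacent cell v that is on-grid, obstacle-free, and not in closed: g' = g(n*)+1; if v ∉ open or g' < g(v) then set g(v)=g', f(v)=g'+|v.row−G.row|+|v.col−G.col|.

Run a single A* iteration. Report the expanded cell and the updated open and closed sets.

step 1: expand (2,5) (f=4, h=2) → closed; open now [(0,3) g=2 f=6, (1,3) g=3 f=6]

expanded=(2,5); open=[(0,3) g=2 f=6, (1,3) g=3 f=6]; closed=[(0,4), (0,5), (1,4), (1,5), (2,5)]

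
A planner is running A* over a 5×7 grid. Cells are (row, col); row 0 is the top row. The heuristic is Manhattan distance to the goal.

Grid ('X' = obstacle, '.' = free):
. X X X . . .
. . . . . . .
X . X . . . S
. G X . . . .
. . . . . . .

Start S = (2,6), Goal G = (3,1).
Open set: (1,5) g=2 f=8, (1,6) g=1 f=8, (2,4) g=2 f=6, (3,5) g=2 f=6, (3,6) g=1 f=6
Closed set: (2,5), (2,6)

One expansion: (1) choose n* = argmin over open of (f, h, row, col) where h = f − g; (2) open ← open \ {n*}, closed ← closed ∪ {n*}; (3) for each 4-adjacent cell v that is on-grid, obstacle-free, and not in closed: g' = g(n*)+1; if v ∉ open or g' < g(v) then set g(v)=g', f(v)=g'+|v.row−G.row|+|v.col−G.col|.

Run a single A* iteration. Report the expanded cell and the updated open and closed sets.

expanded=(2,4); open=[(1,4) g=3 f=8, (1,5) g=2 f=8, (1,6) g=1 f=8, (2,3) g=3 f=6, (3,4) g=3 f=6, (3,5) g=2 f=6, (3,6) g=1 f=6]; closed=[(2,4), (2,5), (2,6)]

step 1: expand (2,4) (f=6, h=4) → closed; open now [(1,4) g=3 f=8, (1,5) g=2 f=8, (1,6) g=1 f=8, (2,3) g=3 f=6, (3,4) g=3 f=6, (3,5) g=2 f=6, (3,6) g=1 f=6]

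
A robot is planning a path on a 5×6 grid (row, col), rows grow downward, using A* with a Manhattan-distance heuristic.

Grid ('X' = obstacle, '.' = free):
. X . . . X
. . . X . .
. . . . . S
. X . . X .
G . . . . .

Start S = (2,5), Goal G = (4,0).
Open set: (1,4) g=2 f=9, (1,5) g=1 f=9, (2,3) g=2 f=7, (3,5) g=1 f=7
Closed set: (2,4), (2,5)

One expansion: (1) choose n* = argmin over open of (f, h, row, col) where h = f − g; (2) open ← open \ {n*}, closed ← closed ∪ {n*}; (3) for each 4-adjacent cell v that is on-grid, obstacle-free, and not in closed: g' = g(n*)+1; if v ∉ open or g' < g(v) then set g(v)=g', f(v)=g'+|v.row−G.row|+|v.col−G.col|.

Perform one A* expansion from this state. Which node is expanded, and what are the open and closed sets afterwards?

step 1: expand (2,3) (f=7, h=5) → closed; open now [(1,4) g=2 f=9, (1,5) g=1 f=9, (2,2) g=3 f=7, (3,3) g=3 f=7, (3,5) g=1 f=7]

expanded=(2,3); open=[(1,4) g=2 f=9, (1,5) g=1 f=9, (2,2) g=3 f=7, (3,3) g=3 f=7, (3,5) g=1 f=7]; closed=[(2,3), (2,4), (2,5)]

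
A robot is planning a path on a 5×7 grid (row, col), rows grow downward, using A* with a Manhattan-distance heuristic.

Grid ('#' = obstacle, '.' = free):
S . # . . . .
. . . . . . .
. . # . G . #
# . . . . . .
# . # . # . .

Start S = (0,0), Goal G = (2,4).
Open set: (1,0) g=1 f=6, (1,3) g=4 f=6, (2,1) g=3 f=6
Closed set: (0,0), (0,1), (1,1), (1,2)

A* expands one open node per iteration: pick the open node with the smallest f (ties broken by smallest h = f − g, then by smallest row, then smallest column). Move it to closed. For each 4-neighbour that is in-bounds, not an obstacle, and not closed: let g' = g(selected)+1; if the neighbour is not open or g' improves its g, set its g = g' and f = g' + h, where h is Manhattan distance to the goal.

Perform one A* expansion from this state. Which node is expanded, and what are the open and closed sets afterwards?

step 1: expand (1,3) (f=6, h=2) → closed; open now [(0,3) g=5 f=8, (1,0) g=1 f=6, (1,4) g=5 f=6, (2,1) g=3 f=6, (2,3) g=5 f=6]

expanded=(1,3); open=[(0,3) g=5 f=8, (1,0) g=1 f=6, (1,4) g=5 f=6, (2,1) g=3 f=6, (2,3) g=5 f=6]; closed=[(0,0), (0,1), (1,1), (1,2), (1,3)]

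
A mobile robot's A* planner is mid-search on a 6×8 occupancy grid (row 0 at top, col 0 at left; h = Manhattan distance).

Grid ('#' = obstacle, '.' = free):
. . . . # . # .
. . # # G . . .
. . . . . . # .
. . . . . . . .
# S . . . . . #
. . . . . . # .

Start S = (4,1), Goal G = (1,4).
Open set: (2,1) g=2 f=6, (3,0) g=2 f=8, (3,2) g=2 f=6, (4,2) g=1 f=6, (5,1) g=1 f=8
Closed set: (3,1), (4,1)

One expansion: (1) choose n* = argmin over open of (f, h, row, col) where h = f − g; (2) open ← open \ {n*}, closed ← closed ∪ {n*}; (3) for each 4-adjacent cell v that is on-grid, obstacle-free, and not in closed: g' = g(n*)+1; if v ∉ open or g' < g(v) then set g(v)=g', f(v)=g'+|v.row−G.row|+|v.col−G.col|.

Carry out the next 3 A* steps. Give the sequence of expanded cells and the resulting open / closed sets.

order=[(2,1) → (1,1) → (2,2)]; open=[(0,1) g=4 f=8, (1,0) g=4 f=8, (2,0) g=3 f=8, (2,3) g=4 f=6, (3,0) g=2 f=8, (3,2) g=2 f=6, (4,2) g=1 f=6, (5,1) g=1 f=8]; closed=[(1,1), (2,1), (2,2), (3,1), (4,1)]

step 1: expand (2,1) (f=6, h=4) → closed; open now [(1,1) g=3 f=6, (2,0) g=3 f=8, (2,2) g=3 f=6, (3,0) g=2 f=8, (3,2) g=2 f=6, (4,2) g=1 f=6, (5,1) g=1 f=8]
step 2: expand (1,1) (f=6, h=3) → closed; open now [(0,1) g=4 f=8, (1,0) g=4 f=8, (2,0) g=3 f=8, (2,2) g=3 f=6, (3,0) g=2 f=8, (3,2) g=2 f=6, (4,2) g=1 f=6, (5,1) g=1 f=8]
step 3: expand (2,2) (f=6, h=3) → closed; open now [(0,1) g=4 f=8, (1,0) g=4 f=8, (2,0) g=3 f=8, (2,3) g=4 f=6, (3,0) g=2 f=8, (3,2) g=2 f=6, (4,2) g=1 f=6, (5,1) g=1 f=8]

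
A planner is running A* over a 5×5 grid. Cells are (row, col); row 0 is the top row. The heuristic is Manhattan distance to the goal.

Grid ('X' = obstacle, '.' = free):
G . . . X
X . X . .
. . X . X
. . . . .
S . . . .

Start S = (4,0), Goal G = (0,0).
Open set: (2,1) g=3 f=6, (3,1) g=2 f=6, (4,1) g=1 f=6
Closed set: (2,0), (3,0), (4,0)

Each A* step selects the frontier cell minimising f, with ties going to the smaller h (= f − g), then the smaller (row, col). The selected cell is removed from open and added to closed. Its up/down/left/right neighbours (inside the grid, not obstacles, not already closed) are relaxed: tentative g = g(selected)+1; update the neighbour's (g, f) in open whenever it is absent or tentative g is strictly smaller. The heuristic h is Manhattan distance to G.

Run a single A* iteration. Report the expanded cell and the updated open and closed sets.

step 1: expand (2,1) (f=6, h=3) → closed; open now [(1,1) g=4 f=6, (3,1) g=2 f=6, (4,1) g=1 f=6]

expanded=(2,1); open=[(1,1) g=4 f=6, (3,1) g=2 f=6, (4,1) g=1 f=6]; closed=[(2,0), (2,1), (3,0), (4,0)]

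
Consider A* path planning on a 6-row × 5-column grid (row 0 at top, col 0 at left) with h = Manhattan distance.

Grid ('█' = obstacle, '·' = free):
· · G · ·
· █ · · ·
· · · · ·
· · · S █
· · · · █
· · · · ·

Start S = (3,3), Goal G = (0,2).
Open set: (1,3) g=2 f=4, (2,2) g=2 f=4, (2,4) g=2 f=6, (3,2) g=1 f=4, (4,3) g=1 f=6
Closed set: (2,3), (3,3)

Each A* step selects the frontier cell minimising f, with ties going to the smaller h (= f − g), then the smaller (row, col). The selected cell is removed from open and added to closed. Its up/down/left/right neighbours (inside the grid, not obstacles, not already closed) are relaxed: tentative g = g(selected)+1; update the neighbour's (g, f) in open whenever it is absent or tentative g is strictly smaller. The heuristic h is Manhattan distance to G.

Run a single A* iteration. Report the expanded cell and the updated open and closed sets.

step 1: expand (1,3) (f=4, h=2) → closed; open now [(0,3) g=3 f=4, (1,2) g=3 f=4, (1,4) g=3 f=6, (2,2) g=2 f=4, (2,4) g=2 f=6, (3,2) g=1 f=4, (4,3) g=1 f=6]

expanded=(1,3); open=[(0,3) g=3 f=4, (1,2) g=3 f=4, (1,4) g=3 f=6, (2,2) g=2 f=4, (2,4) g=2 f=6, (3,2) g=1 f=4, (4,3) g=1 f=6]; closed=[(1,3), (2,3), (3,3)]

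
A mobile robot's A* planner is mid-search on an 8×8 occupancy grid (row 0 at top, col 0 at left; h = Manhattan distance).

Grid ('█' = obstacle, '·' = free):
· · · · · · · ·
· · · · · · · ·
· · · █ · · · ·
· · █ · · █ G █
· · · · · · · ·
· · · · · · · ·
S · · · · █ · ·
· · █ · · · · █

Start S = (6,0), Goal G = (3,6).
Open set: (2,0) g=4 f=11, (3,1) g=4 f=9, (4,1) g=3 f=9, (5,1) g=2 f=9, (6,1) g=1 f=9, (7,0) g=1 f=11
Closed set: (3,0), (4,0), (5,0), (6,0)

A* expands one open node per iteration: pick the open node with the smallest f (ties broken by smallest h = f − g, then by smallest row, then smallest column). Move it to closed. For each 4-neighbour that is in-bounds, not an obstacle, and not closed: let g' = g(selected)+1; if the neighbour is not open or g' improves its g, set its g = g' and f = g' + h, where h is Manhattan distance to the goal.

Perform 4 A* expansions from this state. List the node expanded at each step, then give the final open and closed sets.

order=[(3,1) → (4,1) → (4,2) → (4,3)]; open=[(2,0) g=4 f=11, (2,1) g=5 f=11, (3,3) g=6 f=9, (4,4) g=6 f=9, (5,1) g=2 f=9, (5,2) g=5 f=11, (5,3) g=6 f=11, (6,1) g=1 f=9, (7,0) g=1 f=11]; closed=[(3,0), (3,1), (4,0), (4,1), (4,2), (4,3), (5,0), (6,0)]

step 1: expand (3,1) (f=9, h=5) → closed; open now [(2,0) g=4 f=11, (2,1) g=5 f=11, (4,1) g=3 f=9, (5,1) g=2 f=9, (6,1) g=1 f=9, (7,0) g=1 f=11]
step 2: expand (4,1) (f=9, h=6) → closed; open now [(2,0) g=4 f=11, (2,1) g=5 f=11, (4,2) g=4 f=9, (5,1) g=2 f=9, (6,1) g=1 f=9, (7,0) g=1 f=11]
step 3: expand (4,2) (f=9, h=5) → closed; open now [(2,0) g=4 f=11, (2,1) g=5 f=11, (4,3) g=5 f=9, (5,1) g=2 f=9, (5,2) g=5 f=11, (6,1) g=1 f=9, (7,0) g=1 f=11]
step 4: expand (4,3) (f=9, h=4) → closed; open now [(2,0) g=4 f=11, (2,1) g=5 f=11, (3,3) g=6 f=9, (4,4) g=6 f=9, (5,1) g=2 f=9, (5,2) g=5 f=11, (5,3) g=6 f=11, (6,1) g=1 f=9, (7,0) g=1 f=11]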